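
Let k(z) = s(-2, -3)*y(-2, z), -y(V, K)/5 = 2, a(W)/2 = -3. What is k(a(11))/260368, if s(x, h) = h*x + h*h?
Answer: -75/130184 ≈ -0.00057611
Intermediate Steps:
a(W) = -6 (a(W) = 2*(-3) = -6)
y(V, K) = -10 (y(V, K) = -5*2 = -10)
s(x, h) = h² + h*x (s(x, h) = h*x + h² = h² + h*x)
k(z) = -150 (k(z) = -3*(-3 - 2)*(-10) = -3*(-5)*(-10) = 15*(-10) = -150)
k(a(11))/260368 = -150/260368 = -150*1/260368 = -75/130184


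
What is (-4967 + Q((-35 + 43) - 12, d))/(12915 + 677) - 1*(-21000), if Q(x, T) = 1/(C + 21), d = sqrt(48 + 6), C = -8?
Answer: 1855275715/88348 ≈ 21000.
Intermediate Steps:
d = 3*sqrt(6) (d = sqrt(54) = 3*sqrt(6) ≈ 7.3485)
Q(x, T) = 1/13 (Q(x, T) = 1/(-8 + 21) = 1/13)
(-4967 + Q((-35 + 43) - 12, d))/(12915 + 677) - 1*(-21000) = (-4967 + 1/13)/(12915 + 677) - 1*(-21000) = -64570/13/13592 + 21000 = -64570/13*1/13592 + 21000 = -32285/88348 + 21000 = 1855275715/88348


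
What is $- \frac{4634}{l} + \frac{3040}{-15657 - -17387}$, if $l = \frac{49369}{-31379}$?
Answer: $\frac{25170987654}{8540837} \approx 2947.1$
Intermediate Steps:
$l = - \frac{49369}{31379}$ ($l = 49369 \left(- \frac{1}{31379}\right) = - \frac{49369}{31379} \approx -1.5733$)
$- \frac{4634}{l} + \frac{3040}{-15657 - -17387} = - \frac{4634}{- \frac{49369}{31379}} + \frac{3040}{-15657 - -17387} = \left(-4634\right) \left(- \frac{31379}{49369}\right) + \frac{3040}{-15657 + 17387} = \frac{145410286}{49369} + \frac{3040}{1730} = \frac{145410286}{49369} + 3040 \cdot \frac{1}{1730} = \frac{145410286}{49369} + \frac{304}{173} = \frac{25170987654}{8540837}$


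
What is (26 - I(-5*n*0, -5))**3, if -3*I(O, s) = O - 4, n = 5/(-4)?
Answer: 405224/27 ≈ 15008.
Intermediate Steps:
n = -5/4 (n = 5*(-1/4) = -5/4 ≈ -1.2500)
I(O, s) = 4/3 - O/3 (I(O, s) = -(O - 4)/3 = -(-4 + O)/3 = 4/3 - O/3)
(26 - I(-5*n*0, -5))**3 = (26 - (4/3 - (-5*(-5/4))*0/3))**3 = (26 - (4/3 - 25*0/12))**3 = (26 - (4/3 - 1/3*0))**3 = (26 - (4/3 + 0))**3 = (26 - 1*4/3)**3 = (26 - 4/3)**3 = (74/3)**3 = 405224/27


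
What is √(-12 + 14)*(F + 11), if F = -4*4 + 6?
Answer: √2 ≈ 1.4142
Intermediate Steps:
F = -10 (F = -16 + 6 = -10)
√(-12 + 14)*(F + 11) = √(-12 + 14)*(-10 + 11) = √2*1 = √2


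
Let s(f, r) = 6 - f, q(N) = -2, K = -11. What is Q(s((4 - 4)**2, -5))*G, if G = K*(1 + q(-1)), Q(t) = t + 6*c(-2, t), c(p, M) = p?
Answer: -66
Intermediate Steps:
Q(t) = -12 + t (Q(t) = t + 6*(-2) = t - 12 = -12 + t)
G = 11 (G = -11*(1 - 2) = -11*(-1) = 11)
Q(s((4 - 4)**2, -5))*G = (-12 + (6 - (4 - 4)**2))*11 = (-12 + (6 - 1*0**2))*11 = (-12 + (6 - 1*0))*11 = (-12 + (6 + 0))*11 = (-12 + 6)*11 = -6*11 = -66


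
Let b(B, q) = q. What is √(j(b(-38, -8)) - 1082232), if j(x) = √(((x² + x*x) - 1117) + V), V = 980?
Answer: √(-1082232 + 3*I) ≈ 0.e-3 + 1040.3*I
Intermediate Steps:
j(x) = √(-137 + 2*x²) (j(x) = √(((x² + x*x) - 1117) + 980) = √(((x² + x²) - 1117) + 980) = √((2*x² - 1117) + 980) = √((-1117 + 2*x²) + 980) = √(-137 + 2*x²))
√(j(b(-38, -8)) - 1082232) = √(√(-137 + 2*(-8)²) - 1082232) = √(√(-137 + 2*64) - 1082232) = √(√(-137 + 128) - 1082232) = √(√(-9) - 1082232) = √(3*I - 1082232) = √(-1082232 + 3*I)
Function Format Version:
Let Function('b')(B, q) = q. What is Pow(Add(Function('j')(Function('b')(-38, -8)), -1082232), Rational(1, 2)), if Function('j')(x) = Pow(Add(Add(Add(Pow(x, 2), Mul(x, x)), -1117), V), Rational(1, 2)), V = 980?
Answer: Pow(Add(-1082232, Mul(3, I)), Rational(1, 2)) ≈ Add(0.e-3, Mul(1040.3, I))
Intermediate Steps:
Function('j')(x) = Pow(Add(-137, Mul(2, Pow(x, 2))), Rational(1, 2)) (Function('j')(x) = Pow(Add(Add(Add(Pow(x, 2), Mul(x, x)), -1117), 980), Rational(1, 2)) = Pow(Add(Add(Add(Pow(x, 2), Pow(x, 2)), -1117), 980), Rational(1, 2)) = Pow(Add(Add(Mul(2, Pow(x, 2)), -1117), 980), Rational(1, 2)) = Pow(Add(Add(-1117, Mul(2, Pow(x, 2))), 980), Rational(1, 2)) = Pow(Add(-137, Mul(2, Pow(x, 2))), Rational(1, 2)))
Pow(Add(Function('j')(Function('b')(-38, -8)), -1082232), Rational(1, 2)) = Pow(Add(Pow(Add(-137, Mul(2, Pow(-8, 2))), Rational(1, 2)), -1082232), Rational(1, 2)) = Pow(Add(Pow(Add(-137, Mul(2, 64)), Rational(1, 2)), -1082232), Rational(1, 2)) = Pow(Add(Pow(Add(-137, 128), Rational(1, 2)), -1082232), Rational(1, 2)) = Pow(Add(Pow(-9, Rational(1, 2)), -1082232), Rational(1, 2)) = Pow(Add(Mul(3, I), -1082232), Rational(1, 2)) = Pow(Add(-1082232, Mul(3, I)), Rational(1, 2))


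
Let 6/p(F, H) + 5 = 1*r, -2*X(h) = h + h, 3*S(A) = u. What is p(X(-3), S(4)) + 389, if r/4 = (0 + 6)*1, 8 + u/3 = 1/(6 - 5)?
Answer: 7397/19 ≈ 389.32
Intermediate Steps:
u = -21 (u = -24 + 3/(6 - 5) = -24 + 3/1 = -24 + 3*1 = -24 + 3 = -21)
S(A) = -7 (S(A) = (1/3)*(-21) = -7)
r = 24 (r = 4*((0 + 6)*1) = 4*(6*1) = 4*6 = 24)
X(h) = -h (X(h) = -(h + h)/2 = -h)
p(F, H) = 6/19 (p(F, H) = 6/(-5 + 1*24) = 6/(-5 + 24) = 6/19)
p(X(-3), S(4)) + 389 = 6/19 + 389 = 7397/19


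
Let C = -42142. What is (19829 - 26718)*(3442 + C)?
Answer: 266604300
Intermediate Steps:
(19829 - 26718)*(3442 + C) = (19829 - 26718)*(3442 - 42142) = -6889*(-38700) = 266604300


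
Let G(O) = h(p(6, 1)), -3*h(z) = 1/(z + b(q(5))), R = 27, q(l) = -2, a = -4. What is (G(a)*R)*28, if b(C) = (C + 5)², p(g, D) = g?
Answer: -84/5 ≈ -16.800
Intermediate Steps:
b(C) = (5 + C)²
h(z) = -1/(3*(9 + z)) (h(z) = -1/(3*(z + (5 - 2)²)) = -1/(3*(z + 3²)) = -1/(3*(z + 9)) = -1/(3*(9 + z)))
G(O) = -1/45 (G(O) = -1/(27 + 3*6) = -1/(27 + 18) = -1/45)
(G(a)*R)*28 = -1/45*27*28 = -⅗*28 = -84/5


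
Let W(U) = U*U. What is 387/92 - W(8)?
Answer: -5501/92 ≈ -59.793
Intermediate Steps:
W(U) = U²
387/92 - W(8) = 387/92 - 1*8² = 387*(1/92) - 1*64 = 387/92 - 64 = -5501/92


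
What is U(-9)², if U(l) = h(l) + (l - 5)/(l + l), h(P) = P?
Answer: 5476/81 ≈ 67.605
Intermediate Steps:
U(l) = l + (-5 + l)/(2*l) (U(l) = l + (l - 5)/(l + l) = l + (-5 + l)/((2*l)) = l + (-5 + l)*(1/(2*l)) = l + (-5 + l)/(2*l))
U(-9)² = (½ - 9 - 5/2/(-9))² = (½ - 9 - 5/2*(-⅑))² = (½ - 9 + 5/18)² = (-74/9)² = 5476/81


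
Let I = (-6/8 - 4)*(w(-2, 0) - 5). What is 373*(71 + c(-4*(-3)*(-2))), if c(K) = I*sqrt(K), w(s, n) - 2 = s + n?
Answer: 26483 + 35435*I*sqrt(6)/2 ≈ 26483.0 + 43399.0*I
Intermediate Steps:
w(s, n) = 2 + n + s (w(s, n) = 2 + (s + n) = 2 + (n + s) = 2 + n + s)
I = 95/4 (I = (-6/8 - 4)*((2 + 0 - 2) - 5) = (-6*1/8 - 4)*(0 - 5) = (-3/4 - 4)*(-5) = -19/4*(-5) = 95/4 ≈ 23.750)
c(K) = 95*sqrt(K)/4
373*(71 + c(-4*(-3)*(-2))) = 373*(71 + 95*sqrt(-4*(-3)*(-2))/4) = 373*(71 + 95*sqrt(12*(-2))/4) = 373*(71 + 95*sqrt(-24)/4) = 373*(71 + 95*(2*I*sqrt(6))/4) = 373*(71 + 95*I*sqrt(6)/2) = 26483 + 35435*I*sqrt(6)/2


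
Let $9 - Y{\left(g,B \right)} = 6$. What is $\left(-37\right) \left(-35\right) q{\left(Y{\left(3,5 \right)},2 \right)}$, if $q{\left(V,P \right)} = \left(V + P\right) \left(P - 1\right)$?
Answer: $6475$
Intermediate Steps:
$Y{\left(g,B \right)} = 3$ ($Y{\left(g,B \right)} = 9 - 6 = 3$)
$q{\left(V,P \right)} = \left(-1 + P\right) \left(P + V\right)$ ($q{\left(V,P \right)} = \left(P + V\right) \left(-1 + P\right) = \left(-1 + P\right) \left(P + V\right)$)
$\left(-37\right) \left(-35\right) q{\left(Y{\left(3,5 \right)},2 \right)} = \left(-37\right) \left(-35\right) \left(2^{2} - 2 - 3 + 2 \cdot 3\right) = 1295 \left(4 - 2 - 3 + 6\right) = 1295 \cdot 5 = 6475$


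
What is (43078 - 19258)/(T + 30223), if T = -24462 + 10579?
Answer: 1191/817 ≈ 1.4578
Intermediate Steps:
T = -13883
(43078 - 19258)/(T + 30223) = (43078 - 19258)/(-13883 + 30223) = 23820/16340 = 23820*(1/16340) = 1191/817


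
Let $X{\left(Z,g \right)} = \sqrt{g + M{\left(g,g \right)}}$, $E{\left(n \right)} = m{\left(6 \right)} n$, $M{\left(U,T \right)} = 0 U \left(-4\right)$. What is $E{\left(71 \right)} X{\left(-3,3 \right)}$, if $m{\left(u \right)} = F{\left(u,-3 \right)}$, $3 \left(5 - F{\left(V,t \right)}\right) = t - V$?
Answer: $568 \sqrt{3} \approx 983.8$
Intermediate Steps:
$M{\left(U,T \right)} = 0$ ($M{\left(U,T \right)} = 0 \left(-4\right) = 0$)
$F{\left(V,t \right)} = 5 - \frac{t}{3} + \frac{V}{3}$ ($F{\left(V,t \right)} = 5 - \frac{t - V}{3} = 5 + \left(- \frac{t}{3} + \frac{V}{3}\right) = 5 - \frac{t}{3} + \frac{V}{3}$)
$m{\left(u \right)} = 6 + \frac{u}{3}$ ($m{\left(u \right)} = 5 - -1 + \frac{u}{3} = 5 + 1 + \frac{u}{3} = 6 + \frac{u}{3}$)
$E{\left(n \right)} = 8 n$ ($E{\left(n \right)} = \left(6 + \frac{1}{3} \cdot 6\right) n = \left(6 + 2\right) n = 8 n$)
$X{\left(Z,g \right)} = \sqrt{g}$ ($X{\left(Z,g \right)} = \sqrt{g + 0} = \sqrt{g}$)
$E{\left(71 \right)} X{\left(-3,3 \right)} = 8 \cdot 71 \sqrt{3} = 568 \sqrt{3}$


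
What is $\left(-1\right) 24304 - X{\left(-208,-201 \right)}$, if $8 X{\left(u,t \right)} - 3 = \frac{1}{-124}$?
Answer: $- \frac{24109939}{992} \approx -24304.0$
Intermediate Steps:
$X{\left(u,t \right)} = \frac{371}{992}$ ($X{\left(u,t \right)} = \frac{3}{8} + \frac{1}{8 \left(-124\right)} = \frac{3}{8} + \frac{1}{8} \left(- \frac{1}{124}\right) = \frac{3}{8} - \frac{1}{992} = \frac{371}{992}$)
$\left(-1\right) 24304 - X{\left(-208,-201 \right)} = \left(-1\right) 24304 - \frac{371}{992} = -24304 - \frac{371}{992} = - \frac{24109939}{992}$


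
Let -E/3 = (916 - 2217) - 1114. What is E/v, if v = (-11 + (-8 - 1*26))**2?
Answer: 161/45 ≈ 3.5778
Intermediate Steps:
v = 2025 (v = (-11 + (-8 - 26))**2 = (-11 - 34)**2 = (-45)**2 = 2025)
E = 7245 (E = -3*((916 - 2217) - 1114) = -3*(-1301 - 1114) = -3*(-2415) = 7245)
E/v = 7245/2025 = 7245*(1/2025) = 161/45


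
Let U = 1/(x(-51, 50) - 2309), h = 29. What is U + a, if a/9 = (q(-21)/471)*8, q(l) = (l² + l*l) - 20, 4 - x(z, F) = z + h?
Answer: 47230547/358431 ≈ 131.77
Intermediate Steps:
x(z, F) = -25 - z (x(z, F) = 4 - (z + 29) = 4 - (29 + z) = 4 + (-29 - z) = -25 - z)
q(l) = -20 + 2*l² (q(l) = (l² + l²) - 20 = 2*l² - 20 = -20 + 2*l²)
a = 20688/157 (a = 9*(((-20 + 2*(-21)²)/471)*8) = 9*(((-20 + 2*441)*(1/471))*8) = 9*(((-20 + 882)*(1/471))*8) = 9*((862*(1/471))*8) = 9*((862/471)*8) = 9*(6896/471) = 20688/157 ≈ 131.77)
U = -1/2283 (U = 1/((-25 - 1*(-51)) - 2309) = 1/((-25 + 51) - 2309) = 1/(26 - 2309) = 1/(-2283) = -1/2283 ≈ -0.00043802)
U + a = -1/2283 + 20688/157 = 47230547/358431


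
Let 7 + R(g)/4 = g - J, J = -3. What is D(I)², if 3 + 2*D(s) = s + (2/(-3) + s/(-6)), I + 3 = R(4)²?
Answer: 1369/144 ≈ 9.5069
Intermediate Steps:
R(g) = -16 + 4*g (R(g) = -28 + 4*(g - 1*(-3)) = -28 + 4*(g + 3) = -28 + 4*(3 + g) = -28 + (12 + 4*g) = -16 + 4*g)
I = -3 (I = -3 + (-16 + 4*4)² = -3 + (-16 + 16)² = -3 + 0² = -3 + 0 = -3)
D(s) = -11/6 + 5*s/12 (D(s) = -3/2 + (s + (2/(-3) + s/(-6)))/2 = -3/2 + (s + (2*(-⅓) + s*(-⅙)))/2 = -3/2 + (s + (-⅔ - s/6))/2 = -3/2 + (-⅔ + 5*s/6)/2 = -3/2 + (-⅓ + 5*s/12) = -11/6 + 5*s/12)
D(I)² = (-11/6 + (5/12)*(-3))² = (-11/6 - 5/4)² = (-37/12)² = 1369/144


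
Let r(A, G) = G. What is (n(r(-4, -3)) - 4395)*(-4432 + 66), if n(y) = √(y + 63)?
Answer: 19188570 - 8732*√15 ≈ 1.9155e+7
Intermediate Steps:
n(y) = √(63 + y)
(n(r(-4, -3)) - 4395)*(-4432 + 66) = (√(63 - 3) - 4395)*(-4432 + 66) = (√60 - 4395)*(-4366) = (2*√15 - 4395)*(-4366) = (-4395 + 2*√15)*(-4366) = 19188570 - 8732*√15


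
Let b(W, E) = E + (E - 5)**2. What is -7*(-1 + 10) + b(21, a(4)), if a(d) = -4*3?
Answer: 214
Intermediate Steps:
a(d) = -12
b(W, E) = E + (-5 + E)**2
-7*(-1 + 10) + b(21, a(4)) = -7*(-1 + 10) + (-12 + (-5 - 12)**2) = -7*9 + (-12 + (-17)**2) = -63 + (-12 + 289) = -63 + 277 = 214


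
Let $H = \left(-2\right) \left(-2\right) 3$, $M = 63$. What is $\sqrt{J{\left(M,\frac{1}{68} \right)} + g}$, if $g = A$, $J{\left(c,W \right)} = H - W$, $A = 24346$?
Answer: $\frac{\sqrt{28157831}}{34} \approx 156.07$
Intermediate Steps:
$H = 12$ ($H = 4 \cdot 3 = 12$)
$J{\left(c,W \right)} = 12 - W$
$g = 24346$
$\sqrt{J{\left(M,\frac{1}{68} \right)} + g} = \sqrt{\left(12 - \frac{1}{68}\right) + 24346} = \sqrt{\frac{815}{68} + 24346} = \sqrt{\frac{1656343}{68}} = \frac{\sqrt{28157831}}{34}$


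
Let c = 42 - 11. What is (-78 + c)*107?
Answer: -5029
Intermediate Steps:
c = 31
(-78 + c)*107 = (-78 + 31)*107 = -47*107 = -5029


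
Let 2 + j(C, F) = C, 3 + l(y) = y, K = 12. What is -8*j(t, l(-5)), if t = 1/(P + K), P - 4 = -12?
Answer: 14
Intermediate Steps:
l(y) = -3 + y
P = -8 (P = 4 - 12 = -8)
t = 1/4 (t = 1/(-8 + 12) = 1/4 ≈ 0.25000)
j(C, F) = -2 + C
-8*j(t, l(-5)) = -8*(-2 + 1/4) = -8*(-7/4) = 14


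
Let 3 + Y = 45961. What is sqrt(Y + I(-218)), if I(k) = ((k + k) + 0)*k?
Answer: sqrt(141006) ≈ 375.51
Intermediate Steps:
Y = 45958 (Y = -3 + 45961 = 45958)
I(k) = 2*k**2 (I(k) = (2*k + 0)*k = (2*k)*k = 2*k**2)
sqrt(Y + I(-218)) = sqrt(45958 + 2*(-218)**2) = sqrt(45958 + 2*47524) = sqrt(45958 + 95048) = sqrt(141006)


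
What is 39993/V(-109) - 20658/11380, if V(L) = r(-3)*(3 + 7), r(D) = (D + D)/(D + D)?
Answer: 11372844/2845 ≈ 3997.5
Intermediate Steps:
r(D) = 1 (r(D) = (2*D)/((2*D)) = (2*D)*(1/(2*D)) = 1)
V(L) = 10 (V(L) = 1*(3 + 7) = 1*10 = 10)
39993/V(-109) - 20658/11380 = 39993/10 - 20658/11380 = 39993*(⅒) - 20658*1/11380 = 39993/10 - 10329/5690 = 11372844/2845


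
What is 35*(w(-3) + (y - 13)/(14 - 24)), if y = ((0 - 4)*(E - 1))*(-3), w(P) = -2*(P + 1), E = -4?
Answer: 791/2 ≈ 395.50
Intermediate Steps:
w(P) = -2 - 2*P (w(P) = -2*(1 + P) = -2 - 2*P)
y = -60 (y = ((0 - 4)*(-4 - 1))*(-3) = -4*(-5)*(-3) = 20*(-3) = -60)
35*(w(-3) + (y - 13)/(14 - 24)) = 35*((-2 - 2*(-3)) + (-60 - 13)/(14 - 24)) = 35*((-2 + 6) - 73/(-10)) = 35*(4 - 73*(-1/10)) = 35*(4 + 73/10) = 35*(113/10) = 791/2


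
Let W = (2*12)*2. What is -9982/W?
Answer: -4991/24 ≈ -207.96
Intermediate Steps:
W = 48 (W = 24*2 = 48)
-9982/W = -9982/48 = -9982*1/48 = -4991/24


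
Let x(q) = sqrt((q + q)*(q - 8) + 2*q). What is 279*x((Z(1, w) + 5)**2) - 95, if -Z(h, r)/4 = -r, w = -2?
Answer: 1579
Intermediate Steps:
Z(h, r) = 4*r (Z(h, r) = -(-4)*r = 4*r)
x(q) = sqrt(2*q + 2*q*(-8 + q)) (x(q) = sqrt((2*q)*(-8 + q) + 2*q) = sqrt(2*q*(-8 + q) + 2*q) = sqrt(2*q + 2*q*(-8 + q)))
279*x((Z(1, w) + 5)**2) - 95 = 279*(sqrt(2)*sqrt((4*(-2) + 5)**2*(-7 + (4*(-2) + 5)**2))) - 95 = 279*(sqrt(2)*sqrt((-8 + 5)**2*(-7 + (-8 + 5)**2))) - 95 = 279*(sqrt(2)*sqrt((-3)**2*(-7 + (-3)**2))) - 95 = 279*(sqrt(2)*sqrt(9*(-7 + 9))) - 95 = 279*(sqrt(2)*sqrt(9*2)) - 95 = 279*(sqrt(2)*sqrt(18)) - 95 = 279*(sqrt(2)*(3*sqrt(2))) - 95 = 279*6 - 95 = 1674 - 95 = 1579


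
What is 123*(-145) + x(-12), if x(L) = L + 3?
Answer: -17844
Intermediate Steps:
x(L) = 3 + L
123*(-145) + x(-12) = 123*(-145) + (3 - 12) = -17835 - 9 = -17844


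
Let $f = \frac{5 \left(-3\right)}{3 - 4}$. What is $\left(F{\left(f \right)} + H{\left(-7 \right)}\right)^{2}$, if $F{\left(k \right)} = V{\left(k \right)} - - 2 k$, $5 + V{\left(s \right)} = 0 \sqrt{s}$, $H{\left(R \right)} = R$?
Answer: $324$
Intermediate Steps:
$V{\left(s \right)} = -5$ ($V{\left(s \right)} = -5 + 0 \sqrt{s} = -5 + 0 = -5$)
$f = 15$ ($f = - \frac{15}{-1} = \left(-15\right) \left(-1\right) = 15$)
$F{\left(k \right)} = -5 + 2 k$ ($F{\left(k \right)} = -5 - - 2 k = -5 + 2 k$)
$\left(F{\left(f \right)} + H{\left(-7 \right)}\right)^{2} = \left(\left(-5 + 2 \cdot 15\right) - 7\right)^{2} = \left(\left(-5 + 30\right) - 7\right)^{2} = \left(25 - 7\right)^{2} = 18^{2} = 324$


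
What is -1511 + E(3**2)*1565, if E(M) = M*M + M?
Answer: 139339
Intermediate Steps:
E(M) = M + M**2 (E(M) = M**2 + M = M + M**2)
-1511 + E(3**2)*1565 = -1511 + (3**2*(1 + 3**2))*1565 = -1511 + (9*(1 + 9))*1565 = -1511 + (9*10)*1565 = -1511 + 90*1565 = -1511 + 140850 = 139339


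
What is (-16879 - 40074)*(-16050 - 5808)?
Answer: 1244878674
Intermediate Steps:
(-16879 - 40074)*(-16050 - 5808) = -56953*(-21858) = 1244878674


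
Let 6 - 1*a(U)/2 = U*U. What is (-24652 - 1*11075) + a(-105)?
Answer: -57765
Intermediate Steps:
a(U) = 12 - 2*U² (a(U) = 12 - 2*U*U = 12 - 2*U²)
(-24652 - 1*11075) + a(-105) = (-24652 - 1*11075) + (12 - 2*(-105)²) = (-24652 - 11075) + (12 - 2*11025) = -35727 + (12 - 22050) = -35727 - 22038 = -57765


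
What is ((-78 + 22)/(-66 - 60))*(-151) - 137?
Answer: -1837/9 ≈ -204.11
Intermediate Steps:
((-78 + 22)/(-66 - 60))*(-151) - 137 = -56/(-126)*(-151) - 137 = -56*(-1/126)*(-151) - 137 = (4/9)*(-151) - 137 = -604/9 - 137 = -1837/9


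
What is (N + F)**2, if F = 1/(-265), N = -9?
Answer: 5692996/70225 ≈ 81.068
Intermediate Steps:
F = -1/265 ≈ -0.0037736
(N + F)**2 = (-9 - 1/265)**2 = (-2386/265)**2 = 5692996/70225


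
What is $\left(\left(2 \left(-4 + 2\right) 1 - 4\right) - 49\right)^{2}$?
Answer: $3249$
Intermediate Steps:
$\left(\left(2 \left(-4 + 2\right) 1 - 4\right) - 49\right)^{2} = \left(\left(2 \left(-2\right) 1 - 4\right) - 49\right)^{2} = \left(\left(\left(-4\right) 1 - 4\right) - 49\right)^{2} = \left(\left(-4 - 4\right) - 49\right)^{2} = \left(-8 - 49\right)^{2} = \left(-57\right)^{2} = 3249$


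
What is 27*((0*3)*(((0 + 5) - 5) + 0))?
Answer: 0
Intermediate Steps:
27*((0*3)*(((0 + 5) - 5) + 0)) = 27*(0*((5 - 5) + 0)) = 27*(0*(0 + 0)) = 27*(0*0) = 27*0 = 0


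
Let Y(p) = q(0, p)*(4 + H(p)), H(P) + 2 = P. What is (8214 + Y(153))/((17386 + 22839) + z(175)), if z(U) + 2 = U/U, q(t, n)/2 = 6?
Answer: 1679/6704 ≈ 0.25045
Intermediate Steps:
H(P) = -2 + P
q(t, n) = 12 (q(t, n) = 2*6 = 12)
z(U) = -1 (z(U) = -2 + U/U = -2 + 1 = -1)
Y(p) = 24 + 12*p (Y(p) = 12*(4 + (-2 + p)) = 12*(2 + p) = 24 + 12*p)
(8214 + Y(153))/((17386 + 22839) + z(175)) = (8214 + (24 + 12*153))/((17386 + 22839) - 1) = (8214 + (24 + 1836))/(40225 - 1) = (8214 + 1860)/40224 = 10074*(1/40224) = 1679/6704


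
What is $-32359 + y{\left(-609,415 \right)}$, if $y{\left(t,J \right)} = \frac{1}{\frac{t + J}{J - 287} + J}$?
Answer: $- \frac{856316153}{26463} \approx -32359.0$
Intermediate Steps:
$y{\left(t,J \right)} = \frac{1}{J + \frac{J + t}{-287 + J}}$ ($y{\left(t,J \right)} = \frac{1}{\frac{J + t}{-287 + J} + J} = \frac{1}{J + \frac{J + t}{-287 + J}}$)
$-32359 + y{\left(-609,415 \right)} = -32359 + \frac{-287 + 415}{-609 + 415^{2} - 118690} = -32359 + \frac{1}{-609 + 172225 - 118690} \cdot 128 = -32359 + \frac{1}{52926} \cdot 128 = -32359 + \frac{64}{26463} = - \frac{856316153}{26463}$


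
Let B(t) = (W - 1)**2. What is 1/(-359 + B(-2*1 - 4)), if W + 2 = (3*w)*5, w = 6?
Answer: 1/7210 ≈ 0.00013870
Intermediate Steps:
W = 88 (W = -2 + (3*6)*5 = -2 + 18*5 = -2 + 90 = 88)
B(t) = 7569 (B(t) = (88 - 1)**2 = 87**2 = 7569)
1/(-359 + B(-2*1 - 4)) = 1/(-359 + 7569) = 1/7210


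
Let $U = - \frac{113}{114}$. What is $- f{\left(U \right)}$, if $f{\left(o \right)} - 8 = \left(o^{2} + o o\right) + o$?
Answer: $- \frac{29156}{3249} \approx -8.9738$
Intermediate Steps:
$U = - \frac{113}{114}$ ($U = \left(-113\right) \frac{1}{114} = - \frac{113}{114} \approx -0.99123$)
$f{\left(o \right)} = 8 + o + 2 o^{2}$ ($f{\left(o \right)} = 8 + \left(\left(o^{2} + o o\right) + o\right) = 8 + \left(\left(o^{2} + o^{2}\right) + o\right) = 8 + \left(2 o^{2} + o\right) = 8 + \left(o + 2 o^{2}\right) = 8 + o + 2 o^{2}$)
$- f{\left(U \right)} = - (8 - \frac{113}{114} + 2 \left(- \frac{113}{114}\right)^{2}) = - (8 - \frac{113}{114} + 2 \cdot \frac{12769}{12996}) = - (8 - \frac{113}{114} + \frac{12769}{6498}) = \left(-1\right) \frac{29156}{3249} = - \frac{29156}{3249}$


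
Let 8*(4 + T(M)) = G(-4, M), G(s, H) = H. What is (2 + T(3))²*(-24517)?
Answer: -4143373/64 ≈ -64740.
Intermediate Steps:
T(M) = -4 + M/8
(2 + T(3))²*(-24517) = (2 + (-4 + (⅛)*3))²*(-24517) = (2 + (-4 + 3/8))²*(-24517) = (2 - 29/8)²*(-24517) = (-13/8)²*(-24517) = (169/64)*(-24517) = -4143373/64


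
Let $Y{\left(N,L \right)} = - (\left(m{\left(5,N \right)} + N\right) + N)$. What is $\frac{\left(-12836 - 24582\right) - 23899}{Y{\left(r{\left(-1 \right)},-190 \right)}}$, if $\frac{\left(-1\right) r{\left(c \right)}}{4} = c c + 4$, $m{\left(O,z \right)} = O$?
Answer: $- \frac{61317}{35} \approx -1751.9$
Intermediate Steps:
$r{\left(c \right)} = -16 - 4 c^{2}$ ($r{\left(c \right)} = - 4 \left(c c + 4\right) = - 4 \left(c^{2} + 4\right) = - 4 \left(4 + c^{2}\right) = -16 - 4 c^{2}$)
$Y{\left(N,L \right)} = -5 - 2 N$ ($Y{\left(N,L \right)} = - (\left(5 + N\right) + N) = - (5 + 2 N) = -5 - 2 N$)
$\frac{\left(-12836 - 24582\right) - 23899}{Y{\left(r{\left(-1 \right)},-190 \right)}} = \frac{\left(-12836 - 24582\right) - 23899}{-5 - 2 \left(-16 - 4 \left(-1\right)^{2}\right)} = \frac{-37418 - 23899}{-5 - 2 \left(-16 - 4\right)} = - \frac{61317}{-5 - 2 \left(-16 - 4\right)} = - \frac{61317}{-5 - -40} = - \frac{61317}{-5 + 40} = - \frac{61317}{35}$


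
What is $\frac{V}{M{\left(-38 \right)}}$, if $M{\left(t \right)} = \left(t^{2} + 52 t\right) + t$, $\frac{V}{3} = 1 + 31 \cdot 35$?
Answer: $- \frac{543}{95} \approx -5.7158$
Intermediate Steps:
$V = 3258$ ($V = 3 \left(1 + 31 \cdot 35\right) = 3 \left(1 + 1085\right) = 3 \cdot 1086 = 3258$)
$M{\left(t \right)} = t^{2} + 53 t$
$\frac{V}{M{\left(-38 \right)}} = \frac{3258}{\left(-38\right) \left(53 - 38\right)} = \frac{3258}{\left(-38\right) 15} = \frac{3258}{-570} = 3258 \left(- \frac{1}{570}\right) = - \frac{543}{95}$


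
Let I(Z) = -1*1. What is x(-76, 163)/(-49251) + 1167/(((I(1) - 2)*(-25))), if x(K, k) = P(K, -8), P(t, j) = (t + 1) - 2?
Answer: 19160564/1231275 ≈ 15.562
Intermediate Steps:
P(t, j) = -1 + t (P(t, j) = (1 + t) - 2 = -1 + t)
x(K, k) = -1 + K
I(Z) = -1
x(-76, 163)/(-49251) + 1167/(((I(1) - 2)*(-25))) = (-1 - 76)/(-49251) + 1167/(((-1 - 2)*(-25))) = -77*(-1/49251) + 1167/((-3*(-25))) = 77/49251 + 1167/75 = 77/49251 + 1167*(1/75) = 77/49251 + 389/25 = 19160564/1231275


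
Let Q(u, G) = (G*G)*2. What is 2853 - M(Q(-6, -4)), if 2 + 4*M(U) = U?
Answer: 5691/2 ≈ 2845.5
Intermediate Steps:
Q(u, G) = 2*G² (Q(u, G) = G²*2 = 2*G²)
M(U) = -½ + U/4
2853 - M(Q(-6, -4)) = 2853 - (-½ + (2*(-4)²)/4) = 2853 - (-½ + (2*16)/4) = 2853 - (-½ + (¼)*32) = 2853 - (-½ + 8) = 2853 - 1*15/2 = 2853 - 15/2 = 5691/2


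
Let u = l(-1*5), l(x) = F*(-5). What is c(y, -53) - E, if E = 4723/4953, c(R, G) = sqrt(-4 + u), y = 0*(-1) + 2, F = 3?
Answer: -4723/4953 + I*sqrt(19) ≈ -0.95356 + 4.3589*I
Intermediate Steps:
l(x) = -15 (l(x) = 3*(-5) = -15)
u = -15
y = 2 (y = 0 + 2 = 2)
c(R, G) = I*sqrt(19) (c(R, G) = sqrt(-4 - 15) = sqrt(-19) = I*sqrt(19))
E = 4723/4953 (E = 4723*(1/4953) = 4723/4953 ≈ 0.95356)
c(y, -53) - E = I*sqrt(19) - 1*4723/4953 = I*sqrt(19) - 4723/4953 = -4723/4953 + I*sqrt(19)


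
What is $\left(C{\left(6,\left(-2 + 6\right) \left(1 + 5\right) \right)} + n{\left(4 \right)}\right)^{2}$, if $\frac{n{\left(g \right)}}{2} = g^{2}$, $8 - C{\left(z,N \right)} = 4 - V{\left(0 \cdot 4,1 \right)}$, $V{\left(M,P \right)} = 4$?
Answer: $1600$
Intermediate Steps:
$C{\left(z,N \right)} = 8$ ($C{\left(z,N \right)} = 8 - \left(4 - 4\right) = 8 - 0 = 8 + 0 = 8$)
$n{\left(g \right)} = 2 g^{2}$
$\left(C{\left(6,\left(-2 + 6\right) \left(1 + 5\right) \right)} + n{\left(4 \right)}\right)^{2} = \left(8 + 2 \cdot 4^{2}\right)^{2} = \left(8 + 2 \cdot 16\right)^{2} = \left(8 + 32\right)^{2} = 40^{2} = 1600$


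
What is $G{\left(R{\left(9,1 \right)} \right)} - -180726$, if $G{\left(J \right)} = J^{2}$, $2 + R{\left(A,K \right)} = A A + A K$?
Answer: $188470$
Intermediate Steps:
$R{\left(A,K \right)} = -2 + A^{2} + A K$ ($R{\left(A,K \right)} = -2 + \left(A A + A K\right) = -2 + \left(A^{2} + A K\right) = -2 + A^{2} + A K$)
$G{\left(R{\left(9,1 \right)} \right)} - -180726 = \left(-2 + 9^{2} + 9 \cdot 1\right)^{2} - -180726 = \left(-2 + 81 + 9\right)^{2} + 180726 = 88^{2} + 180726 = 7744 + 180726 = 188470$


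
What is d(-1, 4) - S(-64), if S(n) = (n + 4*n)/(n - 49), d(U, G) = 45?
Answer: 4765/113 ≈ 42.168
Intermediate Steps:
S(n) = 5*n/(-49 + n) (S(n) = (5*n)/(-49 + n) = 5*n/(-49 + n))
d(-1, 4) - S(-64) = 45 - 5*(-64)/(-49 - 64) = 45 - 5*(-64)/(-113) = 45 - 5*(-64)*(-1)/113 = 45 - 1*320/113 = 45 - 320/113 = 4765/113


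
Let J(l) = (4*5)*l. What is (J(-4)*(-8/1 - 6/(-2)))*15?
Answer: 6000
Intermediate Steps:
J(l) = 20*l
(J(-4)*(-8/1 - 6/(-2)))*15 = ((20*(-4))*(-8/1 - 6/(-2)))*15 = -80*(-8*1 - 6*(-1/2))*15 = -80*(-8 + 3)*15 = -80*(-5)*15 = 400*15 = 6000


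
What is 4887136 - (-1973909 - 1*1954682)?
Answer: 8815727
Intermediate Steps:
4887136 - (-1973909 - 1*1954682) = 4887136 - (-1973909 - 1954682) = 4887136 - 1*(-3928591) = 4887136 + 3928591 = 8815727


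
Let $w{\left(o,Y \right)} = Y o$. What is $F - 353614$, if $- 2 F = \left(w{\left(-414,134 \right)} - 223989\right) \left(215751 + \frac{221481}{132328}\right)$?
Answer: $\frac{7978665646355401}{264656} \approx 3.0147 \cdot 10^{10}$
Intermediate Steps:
$F = \frac{7978759232422185}{264656}$ ($F = - \frac{\left(134 \left(-414\right) - 223989\right) \left(215751 + \frac{221481}{132328}\right)}{2} = - \frac{\left(-55476 - 223989\right) \left(215751 + 221481 \cdot \frac{1}{132328}\right)}{2} = - \frac{\left(-279465\right) \left(215751 + \frac{221481}{132328}\right)}{2} = - \frac{\left(-279465\right) \frac{28550119809}{132328}}{2} = \left(- \frac{1}{2}\right) \left(- \frac{7978759232422185}{132328}\right) = \frac{7978759232422185}{264656} \approx 3.0148 \cdot 10^{10}$)
$F - 353614 = \frac{7978759232422185}{264656} - 353614 = \frac{7978665646355401}{264656}$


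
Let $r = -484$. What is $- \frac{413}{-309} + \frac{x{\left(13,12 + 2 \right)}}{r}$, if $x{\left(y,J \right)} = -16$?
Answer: $\frac{51209}{37389} \approx 1.3696$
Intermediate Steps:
$- \frac{413}{-309} + \frac{x{\left(13,12 + 2 \right)}}{r} = - \frac{413}{-309} - \frac{16}{-484} = \left(-413\right) \left(- \frac{1}{309}\right) - - \frac{4}{121} = \frac{413}{309} + \frac{4}{121} = \frac{51209}{37389}$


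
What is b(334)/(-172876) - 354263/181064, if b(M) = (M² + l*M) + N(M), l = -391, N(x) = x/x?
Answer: -1111474135/601954232 ≈ -1.8464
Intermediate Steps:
N(x) = 1
b(M) = 1 + M² - 391*M (b(M) = (M² - 391*M) + 1 = 1 + M² - 391*M)
b(334)/(-172876) - 354263/181064 = (1 + 334² - 391*334)/(-172876) - 354263/181064 = (1 + 111556 - 130594)*(-1/172876) - 354263*1/181064 = -19037*(-1/172876) - 27251/13928 = 19037/172876 - 27251/13928 = -1111474135/601954232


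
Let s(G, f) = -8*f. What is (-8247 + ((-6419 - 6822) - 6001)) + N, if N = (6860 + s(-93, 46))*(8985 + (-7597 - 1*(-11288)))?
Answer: 82265103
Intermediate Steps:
N = 82292592 (N = (6860 - 8*46)*(8985 + (-7597 - 1*(-11288))) = (6860 - 368)*(8985 + (-7597 + 11288)) = 6492*(8985 + 3691) = 6492*12676 = 82292592)
(-8247 + ((-6419 - 6822) - 6001)) + N = (-8247 + ((-6419 - 6822) - 6001)) + 82292592 = (-8247 + (-13241 - 6001)) + 82292592 = (-8247 - 19242) + 82292592 = -27489 + 82292592 = 82265103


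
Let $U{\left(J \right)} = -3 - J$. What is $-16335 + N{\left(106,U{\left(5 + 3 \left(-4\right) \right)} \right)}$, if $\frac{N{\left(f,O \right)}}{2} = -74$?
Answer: $-16483$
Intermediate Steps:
$N{\left(f,O \right)} = -148$ ($N{\left(f,O \right)} = 2 \left(-74\right) = -148$)
$-16335 + N{\left(106,U{\left(5 + 3 \left(-4\right) \right)} \right)} = -16335 - 148 = -16483$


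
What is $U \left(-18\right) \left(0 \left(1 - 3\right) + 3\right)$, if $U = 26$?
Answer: $-1404$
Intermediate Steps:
$U \left(-18\right) \left(0 \left(1 - 3\right) + 3\right) = 26 \left(-18\right) \left(0 \left(1 - 3\right) + 3\right) = - 468 \left(0 \left(1 - 3\right) + 3\right) = - 468 \left(0 \left(-2\right) + 3\right) = - 468 \left(0 + 3\right) = \left(-468\right) 3 = -1404$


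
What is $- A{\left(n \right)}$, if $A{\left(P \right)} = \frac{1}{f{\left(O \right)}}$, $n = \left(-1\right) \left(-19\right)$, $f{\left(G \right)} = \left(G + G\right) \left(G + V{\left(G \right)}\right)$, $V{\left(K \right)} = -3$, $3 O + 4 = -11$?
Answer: $- \frac{1}{80} \approx -0.0125$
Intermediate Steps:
$O = -5$ ($O = - \frac{4}{3} + \frac{1}{3} \left(-11\right) = - \frac{4}{3} - \frac{11}{3} = -5$)
$f{\left(G \right)} = 2 G \left(-3 + G\right)$ ($f{\left(G \right)} = \left(G + G\right) \left(G - 3\right) = 2 G \left(-3 + G\right)$)
$n = 19$
$A{\left(P \right)} = \frac{1}{80}$ ($A{\left(P \right)} = \frac{1}{2 \left(-5\right) \left(-3 - 5\right)} = \frac{1}{2 \left(-5\right) \left(-8\right)} = \frac{1}{80}$)
$- A{\left(n \right)} = \left(-1\right) \frac{1}{80} = - \frac{1}{80}$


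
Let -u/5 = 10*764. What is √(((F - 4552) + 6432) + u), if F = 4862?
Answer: 7*I*√642 ≈ 177.36*I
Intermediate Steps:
u = -38200 (u = -50*764 = -5*7640 = -38200)
√(((F - 4552) + 6432) + u) = √(((4862 - 4552) + 6432) - 38200) = √((310 + 6432) - 38200) = √(6742 - 38200) = √(-31458) = 7*I*√642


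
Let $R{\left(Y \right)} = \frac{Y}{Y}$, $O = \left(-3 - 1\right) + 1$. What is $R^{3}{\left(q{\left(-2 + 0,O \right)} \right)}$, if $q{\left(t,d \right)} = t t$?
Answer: $1$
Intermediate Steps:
$O = -3$ ($O = -4 + 1 = -3$)
$q{\left(t,d \right)} = t^{2}$
$R{\left(Y \right)} = 1$
$R^{3}{\left(q{\left(-2 + 0,O \right)} \right)} = 1^{3} = 1$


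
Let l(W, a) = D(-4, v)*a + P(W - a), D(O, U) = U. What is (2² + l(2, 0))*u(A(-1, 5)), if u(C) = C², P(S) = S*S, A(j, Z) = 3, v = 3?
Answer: 72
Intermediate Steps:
P(S) = S²
l(W, a) = (W - a)² + 3*a (l(W, a) = 3*a + (W - a)² = (W - a)² + 3*a)
(2² + l(2, 0))*u(A(-1, 5)) = (2² + ((2 - 1*0)² + 3*0))*3² = (4 + ((2 + 0)² + 0))*9 = (4 + (2² + 0))*9 = (4 + (4 + 0))*9 = (4 + 4)*9 = 8*9 = 72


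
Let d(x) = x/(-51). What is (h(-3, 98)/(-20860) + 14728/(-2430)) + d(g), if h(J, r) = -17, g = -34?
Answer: -27339157/5068980 ≈ -5.3934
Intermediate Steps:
d(x) = -x/51 (d(x) = x*(-1/51) = -x/51)
(h(-3, 98)/(-20860) + 14728/(-2430)) + d(g) = (-17/(-20860) + 14728/(-2430)) - 1/51*(-34) = (-17*(-1/20860) + 14728*(-1/2430)) + ⅔ = (17/20860 - 7364/1215) + ⅔ = -30718477/5068980 + ⅔ = -27339157/5068980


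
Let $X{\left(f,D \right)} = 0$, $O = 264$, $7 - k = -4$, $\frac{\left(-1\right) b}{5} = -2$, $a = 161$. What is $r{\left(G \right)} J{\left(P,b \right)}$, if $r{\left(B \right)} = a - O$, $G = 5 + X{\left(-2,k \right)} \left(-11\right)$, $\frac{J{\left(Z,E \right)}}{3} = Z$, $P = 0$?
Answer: $0$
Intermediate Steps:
$b = 10$ ($b = \left(-5\right) \left(-2\right) = 10$)
$k = 11$ ($k = 7 - -4 = 7 + 4 = 11$)
$J{\left(Z,E \right)} = 3 Z$
$G = 5$ ($G = 5 + 0 \left(-11\right) = 5 + 0 = 5$)
$r{\left(B \right)} = -103$ ($r{\left(B \right)} = 161 - 264 = -103$)
$r{\left(G \right)} J{\left(P,b \right)} = - 103 \cdot 3 \cdot 0 = \left(-103\right) 0 = 0$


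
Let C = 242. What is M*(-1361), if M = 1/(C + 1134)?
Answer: -1361/1376 ≈ -0.98910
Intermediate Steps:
M = 1/1376 (M = 1/(242 + 1134) = 1/1376 ≈ 0.00072674)
M*(-1361) = (1/1376)*(-1361) = -1361/1376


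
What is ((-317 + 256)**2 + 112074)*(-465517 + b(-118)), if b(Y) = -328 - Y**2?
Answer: -55554851355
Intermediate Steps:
((-317 + 256)**2 + 112074)*(-465517 + b(-118)) = ((-317 + 256)**2 + 112074)*(-465517 + (-328 - 1*(-118)**2)) = ((-61)**2 + 112074)*(-465517 + (-328 - 1*13924)) = (3721 + 112074)*(-465517 + (-328 - 13924)) = 115795*(-465517 - 14252) = 115795*(-479769) = -55554851355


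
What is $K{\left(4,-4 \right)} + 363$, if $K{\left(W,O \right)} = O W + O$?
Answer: $343$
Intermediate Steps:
$K{\left(W,O \right)} = O + O W$
$K{\left(4,-4 \right)} + 363 = - 4 \left(1 + 4\right) + 363 = \left(-4\right) 5 + 363 = -20 + 363 = 343$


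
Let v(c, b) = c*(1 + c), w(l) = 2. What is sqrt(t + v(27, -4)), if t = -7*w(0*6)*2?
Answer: 2*sqrt(182) ≈ 26.981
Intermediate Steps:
t = -28 (t = -7*2*2 = -14*2 = -28)
sqrt(t + v(27, -4)) = sqrt(-28 + 27*(1 + 27)) = sqrt(-28 + 27*28) = sqrt(-28 + 756) = sqrt(728) = 2*sqrt(182)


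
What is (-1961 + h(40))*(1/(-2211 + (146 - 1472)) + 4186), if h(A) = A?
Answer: -28442097401/3537 ≈ -8.0413e+6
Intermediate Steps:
(-1961 + h(40))*(1/(-2211 + (146 - 1472)) + 4186) = (-1961 + 40)*(1/(-2211 + (146 - 1472)) + 4186) = -1921*(1/(-2211 - 1326) + 4186) = -1921*(1/(-3537) + 4186) = -1921*(-1/3537 + 4186) = -1921*14805881/3537 = -28442097401/3537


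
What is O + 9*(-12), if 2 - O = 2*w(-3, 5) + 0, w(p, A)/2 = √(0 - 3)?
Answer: -106 - 4*I*√3 ≈ -106.0 - 6.9282*I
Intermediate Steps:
w(p, A) = 2*I*√3 (w(p, A) = 2*√(0 - 3) = 2*√(-3) = 2*(I*√3) = 2*I*√3)
O = 2 - 4*I*√3 (O = 2 - (2*(2*I*√3) + 0) = 2 - (4*I*√3 + 0) = 2 - 4*I*√3 ≈ 2.0 - 6.9282*I)
O + 9*(-12) = (2 - 4*I*√3) + 9*(-12) = (2 - 4*I*√3) - 108 = -106 - 4*I*√3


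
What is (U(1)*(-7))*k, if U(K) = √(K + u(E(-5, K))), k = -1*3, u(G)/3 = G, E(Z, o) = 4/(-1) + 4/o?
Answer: 21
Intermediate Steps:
E(Z, o) = -4 + 4/o (E(Z, o) = 4*(-1) + 4/o = -4 + 4/o)
u(G) = 3*G
k = -3
U(K) = √(-12 + K + 12/K) (U(K) = √(K + 3*(-4 + 4/K)) = √(K + (-12 + 12/K)) = √(-12 + K + 12/K))
(U(1)*(-7))*k = (√(-12 + 1 + 12/1)*(-7))*(-3) = (√(-12 + 1 + 12*1)*(-7))*(-3) = (√(-12 + 1 + 12)*(-7))*(-3) = (√1*(-7))*(-3) = (1*(-7))*(-3) = -7*(-3) = 21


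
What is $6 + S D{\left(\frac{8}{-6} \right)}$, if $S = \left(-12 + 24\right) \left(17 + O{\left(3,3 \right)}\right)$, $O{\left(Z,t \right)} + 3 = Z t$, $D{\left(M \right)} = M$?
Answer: $-362$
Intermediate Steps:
$O{\left(Z,t \right)} = -3 + Z t$
$S = 276$ ($S = \left(-12 + 24\right) \left(17 + \left(-3 + 3 \cdot 3\right)\right) = 12 \left(17 + \left(-3 + 9\right)\right) = 12 \left(17 + 6\right) = 12 \cdot 23 = 276$)
$6 + S D{\left(\frac{8}{-6} \right)} = 6 + 276 \frac{8}{-6} = 6 + 276 \cdot 8 \left(- \frac{1}{6}\right) = 6 + 276 \left(- \frac{4}{3}\right) = 6 - 368 = -362$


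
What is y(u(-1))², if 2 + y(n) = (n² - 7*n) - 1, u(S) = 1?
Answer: 81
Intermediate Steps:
y(n) = -3 + n² - 7*n (y(n) = -2 + ((n² - 7*n) - 1) = -2 + (-1 + n² - 7*n) = -3 + n² - 7*n)
y(u(-1))² = (-3 + 1² - 7*1)² = (-3 + 1 - 7)² = (-9)² = 81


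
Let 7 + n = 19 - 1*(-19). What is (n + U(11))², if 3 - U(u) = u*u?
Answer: 7569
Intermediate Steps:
U(u) = 3 - u² (U(u) = 3 - u*u = 3 - u²)
n = 31 (n = -7 + (19 - 1*(-19)) = -7 + (19 + 19) = -7 + 38 = 31)
(n + U(11))² = (31 + (3 - 1*11²))² = (31 + (3 - 1*121))² = (31 + (3 - 121))² = (31 - 118)² = (-87)² = 7569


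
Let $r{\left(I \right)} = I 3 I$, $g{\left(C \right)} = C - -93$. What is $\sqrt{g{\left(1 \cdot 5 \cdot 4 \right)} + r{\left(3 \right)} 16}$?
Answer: $\sqrt{545} \approx 23.345$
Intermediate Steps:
$g{\left(C \right)} = 93 + C$ ($g{\left(C \right)} = C + 93 = 93 + C$)
$r{\left(I \right)} = 3 I^{2}$ ($r{\left(I \right)} = 3 I I = 3 I^{2}$)
$\sqrt{g{\left(1 \cdot 5 \cdot 4 \right)} + r{\left(3 \right)} 16} = \sqrt{\left(93 + 1 \cdot 5 \cdot 4\right) + 3 \cdot 3^{2} \cdot 16} = \sqrt{\left(93 + 5 \cdot 4\right) + 3 \cdot 9 \cdot 16} = \sqrt{\left(93 + 20\right) + 27 \cdot 16} = \sqrt{113 + 432} = \sqrt{545}$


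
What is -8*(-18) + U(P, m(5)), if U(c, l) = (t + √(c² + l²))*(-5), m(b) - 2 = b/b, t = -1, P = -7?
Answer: 149 - 5*√58 ≈ 110.92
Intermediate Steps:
m(b) = 3 (m(b) = 2 + b/b = 2 + 1 = 3)
U(c, l) = 5 - 5*√(c² + l²) (U(c, l) = (-1 + √(c² + l²))*(-5) = 5 - 5*√(c² + l²))
-8*(-18) + U(P, m(5)) = -8*(-18) + (5 - 5*√((-7)² + 3²)) = 144 + (5 - 5*√(49 + 9)) = 144 + (5 - 5*√58) = 149 - 5*√58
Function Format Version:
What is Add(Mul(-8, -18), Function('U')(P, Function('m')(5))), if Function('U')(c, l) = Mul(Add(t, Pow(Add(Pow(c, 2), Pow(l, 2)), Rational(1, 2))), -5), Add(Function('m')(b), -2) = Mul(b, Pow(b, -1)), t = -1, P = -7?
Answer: Add(149, Mul(-5, Pow(58, Rational(1, 2)))) ≈ 110.92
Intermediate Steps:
Function('m')(b) = 3 (Function('m')(b) = Add(2, Mul(b, Pow(b, -1))) = Add(2, 1) = 3)
Function('U')(c, l) = Add(5, Mul(-5, Pow(Add(Pow(c, 2), Pow(l, 2)), Rational(1, 2)))) (Function('U')(c, l) = Mul(Add(-1, Pow(Add(Pow(c, 2), Pow(l, 2)), Rational(1, 2))), -5) = Add(5, Mul(-5, Pow(Add(Pow(c, 2), Pow(l, 2)), Rational(1, 2)))))
Add(Mul(-8, -18), Function('U')(P, Function('m')(5))) = Add(Mul(-8, -18), Add(5, Mul(-5, Pow(Add(Pow(-7, 2), Pow(3, 2)), Rational(1, 2))))) = Add(144, Add(5, Mul(-5, Pow(Add(49, 9), Rational(1, 2))))) = Add(144, Add(5, Mul(-5, Pow(58, Rational(1, 2))))) = Add(149, Mul(-5, Pow(58, Rational(1, 2))))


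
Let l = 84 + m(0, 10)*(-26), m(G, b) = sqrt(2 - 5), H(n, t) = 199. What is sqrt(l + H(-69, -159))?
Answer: sqrt(283 - 26*I*sqrt(3)) ≈ 16.875 - 1.3343*I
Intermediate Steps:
m(G, b) = I*sqrt(3) (m(G, b) = sqrt(-3) = I*sqrt(3))
l = 84 - 26*I*sqrt(3) (l = 84 + (I*sqrt(3))*(-26) = 84 - 26*I*sqrt(3) ≈ 84.0 - 45.033*I)
sqrt(l + H(-69, -159)) = sqrt((84 - 26*I*sqrt(3)) + 199) = sqrt(283 - 26*I*sqrt(3))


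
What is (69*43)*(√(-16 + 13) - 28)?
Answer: -83076 + 2967*I*√3 ≈ -83076.0 + 5139.0*I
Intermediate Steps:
(69*43)*(√(-16 + 13) - 28) = 2967*(√(-3) - 28) = 2967*(I*√3 - 28) = 2967*(-28 + I*√3) = -83076 + 2967*I*√3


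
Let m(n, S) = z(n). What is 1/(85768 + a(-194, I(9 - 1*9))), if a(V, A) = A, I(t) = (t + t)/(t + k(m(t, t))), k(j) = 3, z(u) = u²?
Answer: 1/85768 ≈ 1.1659e-5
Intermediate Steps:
m(n, S) = n²
I(t) = 2*t/(3 + t) (I(t) = (t + t)/(t + 3) = (2*t)/(3 + t) = 2*t/(3 + t))
1/(85768 + a(-194, I(9 - 1*9))) = 1/(85768 + 2*(9 - 1*9)/(3 + (9 - 1*9))) = 1/(85768 + 2*(9 - 9)/(3 + (9 - 9))) = 1/(85768 + 2*0/(3 + 0)) = 1/(85768 + 2*0/3) = 1/(85768 + 2*0*(⅓)) = 1/(85768 + 0) = 1/85768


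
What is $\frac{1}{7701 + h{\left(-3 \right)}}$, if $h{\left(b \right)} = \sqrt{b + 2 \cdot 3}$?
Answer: $\frac{2567}{19768466} - \frac{\sqrt{3}}{59305398} \approx 0.00012982$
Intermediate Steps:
$h{\left(b \right)} = \sqrt{6 + b}$ ($h{\left(b \right)} = \sqrt{b + 6} = \sqrt{6 + b}$)
$\frac{1}{7701 + h{\left(-3 \right)}} = \frac{1}{7701 + \sqrt{6 - 3}} = \frac{1}{7701 + \sqrt{3}}$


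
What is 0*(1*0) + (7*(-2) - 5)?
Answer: -19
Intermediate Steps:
0*(1*0) + (7*(-2) - 5) = 0*0 + (-14 - 5) = 0 - 19 = -19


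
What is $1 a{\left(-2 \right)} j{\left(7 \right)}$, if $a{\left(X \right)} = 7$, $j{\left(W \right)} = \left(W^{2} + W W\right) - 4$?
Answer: $658$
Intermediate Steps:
$j{\left(W \right)} = -4 + 2 W^{2}$ ($j{\left(W \right)} = \left(W^{2} + W^{2}\right) - 4 = 2 W^{2} - 4 = -4 + 2 W^{2}$)
$1 a{\left(-2 \right)} j{\left(7 \right)} = 1 \cdot 7 \left(-4 + 2 \cdot 7^{2}\right) = 7 \left(-4 + 2 \cdot 49\right) = 7 \left(-4 + 98\right) = 7 \cdot 94 = 658$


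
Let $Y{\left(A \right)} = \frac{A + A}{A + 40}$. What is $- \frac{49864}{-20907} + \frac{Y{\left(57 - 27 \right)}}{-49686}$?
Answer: $\frac{125671547}{52692003} \approx 2.385$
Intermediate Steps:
$Y{\left(A \right)} = \frac{2 A}{40 + A}$
$- \frac{49864}{-20907} + \frac{Y{\left(57 - 27 \right)}}{-49686} = - \frac{49864}{-20907} + \frac{2 \left(57 - 27\right) \frac{1}{40 + \left(57 - 27\right)}}{-49686} = \left(-49864\right) \left(- \frac{1}{20907}\right) + \frac{2 \left(57 - 27\right)}{40 + \left(57 - 27\right)} \left(- \frac{1}{49686}\right) = \frac{2168}{909} + 2 \cdot 30 \frac{1}{40 + 30} \left(- \frac{1}{49686}\right) = \frac{2168}{909} + 2 \cdot 30 \cdot \frac{1}{70} \left(- \frac{1}{49686}\right) = \frac{2168}{909} + \frac{6}{7} \left(- \frac{1}{49686}\right) = \frac{2168}{909} - \frac{1}{57967} = \frac{125671547}{52692003}$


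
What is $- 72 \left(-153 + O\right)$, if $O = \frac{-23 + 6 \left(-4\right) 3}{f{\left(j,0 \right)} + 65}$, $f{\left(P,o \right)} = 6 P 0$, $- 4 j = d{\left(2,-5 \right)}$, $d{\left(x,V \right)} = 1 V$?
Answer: $\frac{144576}{13} \approx 11121.0$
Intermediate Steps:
$d{\left(x,V \right)} = V$
$j = \frac{5}{4}$ ($j = \left(- \frac{1}{4}\right) \left(-5\right) = \frac{5}{4} \approx 1.25$)
$f{\left(P,o \right)} = 0$
$O = - \frac{19}{13}$ ($O = \frac{-23 + 6 \left(-4\right) 3}{0 + 65} = \frac{-23 - 72}{65} = \left(-23 - 72\right) \frac{1}{65} = \left(-95\right) \frac{1}{65} = - \frac{19}{13} \approx -1.4615$)
$- 72 \left(-153 + O\right) = - 72 \left(-153 - \frac{19}{13}\right) = \left(-72\right) \left(- \frac{2008}{13}\right) = \frac{144576}{13}$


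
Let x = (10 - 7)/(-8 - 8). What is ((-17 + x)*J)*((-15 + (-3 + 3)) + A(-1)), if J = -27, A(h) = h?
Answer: -7425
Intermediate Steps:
x = -3/16 (x = 3/(-16) = 3*(-1/16) = -3/16 ≈ -0.18750)
((-17 + x)*J)*((-15 + (-3 + 3)) + A(-1)) = ((-17 - 3/16)*(-27))*((-15 + (-3 + 3)) - 1) = (-275/16*(-27))*((-15 + 0) - 1) = 7425*(-15 - 1)/16 = (7425/16)*(-16) = -7425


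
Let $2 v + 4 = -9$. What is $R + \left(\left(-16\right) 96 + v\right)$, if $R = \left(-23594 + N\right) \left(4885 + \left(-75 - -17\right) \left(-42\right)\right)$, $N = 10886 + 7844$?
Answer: $- \frac{71221773}{2} \approx -3.5611 \cdot 10^{7}$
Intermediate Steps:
$N = 18730$
$v = - \frac{13}{2}$ ($v = -2 + \frac{1}{2} \left(-9\right) = -2 - \frac{9}{2} = - \frac{13}{2} \approx -6.5$)
$R = -35609344$ ($R = \left(-23594 + 18730\right) \left(4885 + \left(-75 - -17\right) \left(-42\right)\right) = - 4864 \left(4885 + \left(-75 + \left(-10 + 27\right)\right) \left(-42\right)\right) = - 4864 \left(4885 + \left(-75 + 17\right) \left(-42\right)\right) = - 4864 \left(4885 - -2436\right) = - 4864 \left(4885 + 2436\right) = \left(-4864\right) 7321 = -35609344$)
$R + \left(\left(-16\right) 96 + v\right) = -35609344 - \frac{3085}{2} = - \frac{71221773}{2}$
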